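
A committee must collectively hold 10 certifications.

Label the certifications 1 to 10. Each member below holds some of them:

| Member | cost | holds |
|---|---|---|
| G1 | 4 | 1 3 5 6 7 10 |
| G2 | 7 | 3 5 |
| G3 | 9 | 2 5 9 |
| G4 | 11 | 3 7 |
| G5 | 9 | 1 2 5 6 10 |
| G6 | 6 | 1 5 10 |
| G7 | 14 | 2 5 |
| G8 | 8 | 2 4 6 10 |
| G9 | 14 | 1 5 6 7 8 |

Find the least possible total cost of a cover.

35

G1, G3, G8, G9 together cover every certification (G1 ∪ G3 ∪ G8 ∪ G9 = {1, 2, 3, 4, 5, 6, 7, 8, 9, 10}); total cost 4 + 9 + 8 + 14 = 35.
No covering selection has total cost below 35.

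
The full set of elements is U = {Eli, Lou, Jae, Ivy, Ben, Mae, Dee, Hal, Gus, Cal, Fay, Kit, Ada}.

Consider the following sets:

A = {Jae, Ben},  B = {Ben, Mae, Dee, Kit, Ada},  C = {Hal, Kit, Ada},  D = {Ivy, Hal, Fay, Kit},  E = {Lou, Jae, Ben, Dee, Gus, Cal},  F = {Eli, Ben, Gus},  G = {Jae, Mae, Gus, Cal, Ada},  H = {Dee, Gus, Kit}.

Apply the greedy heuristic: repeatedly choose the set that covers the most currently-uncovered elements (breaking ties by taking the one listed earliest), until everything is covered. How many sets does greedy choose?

Greedy: pick E (covers 6 new) → pick D (covers 4 new) → pick B (covers 2 new) → pick F (covers 1 new). Total picks: 4.

4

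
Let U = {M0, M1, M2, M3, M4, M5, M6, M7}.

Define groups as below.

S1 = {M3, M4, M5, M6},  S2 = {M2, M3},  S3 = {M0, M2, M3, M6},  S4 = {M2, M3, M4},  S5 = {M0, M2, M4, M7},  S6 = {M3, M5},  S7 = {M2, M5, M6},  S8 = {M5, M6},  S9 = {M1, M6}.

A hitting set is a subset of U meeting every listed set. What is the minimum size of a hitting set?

3

H = {M3, M6, M7} meets every group (each contains at least one member of H), and |H| = 3.
The groups S5, S6, S9 are pairwise disjoint, so any hitting set needs a separate point for each — at least 3. Hence 3 is optimal.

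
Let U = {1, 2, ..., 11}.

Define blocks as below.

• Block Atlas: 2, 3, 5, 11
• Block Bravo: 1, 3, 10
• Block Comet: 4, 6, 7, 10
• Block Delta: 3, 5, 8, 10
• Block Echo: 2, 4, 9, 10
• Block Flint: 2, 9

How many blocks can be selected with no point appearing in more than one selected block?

Comet, Flint are pairwise disjoint (Comet={4,6,7,10}; Flint={2,9}).
Every remaining block overlaps one of these, and no 3 of the listed blocks are pairwise disjoint, so 2 is the maximum.

2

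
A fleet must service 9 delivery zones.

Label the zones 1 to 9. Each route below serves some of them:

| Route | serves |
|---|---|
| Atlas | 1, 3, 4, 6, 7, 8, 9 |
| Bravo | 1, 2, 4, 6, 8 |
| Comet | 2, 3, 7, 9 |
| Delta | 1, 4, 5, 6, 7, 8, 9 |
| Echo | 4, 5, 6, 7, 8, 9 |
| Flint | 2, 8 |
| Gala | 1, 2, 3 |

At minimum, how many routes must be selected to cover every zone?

2

Take {Comet, Delta}. Their union is {1, 2, 3, 4, 5, 6, 7, 8, 9}, which is all 9 zones.
No single route has all 9 zones (the largest, Atlas, has 7), so 2 is optimal.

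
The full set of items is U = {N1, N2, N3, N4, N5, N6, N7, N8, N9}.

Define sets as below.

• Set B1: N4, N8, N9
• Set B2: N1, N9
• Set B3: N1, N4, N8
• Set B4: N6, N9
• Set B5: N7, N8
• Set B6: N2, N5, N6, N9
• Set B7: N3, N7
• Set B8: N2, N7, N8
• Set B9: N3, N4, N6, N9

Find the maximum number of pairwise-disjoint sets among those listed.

3

B3, B6, B7 are pairwise disjoint (B3={N1,N4,N8}; B6={N2,N5,N6,N9}; B7={N3,N7}).
Every remaining set overlaps one of these, and no 4 of the listed sets are pairwise disjoint, so 3 is the maximum.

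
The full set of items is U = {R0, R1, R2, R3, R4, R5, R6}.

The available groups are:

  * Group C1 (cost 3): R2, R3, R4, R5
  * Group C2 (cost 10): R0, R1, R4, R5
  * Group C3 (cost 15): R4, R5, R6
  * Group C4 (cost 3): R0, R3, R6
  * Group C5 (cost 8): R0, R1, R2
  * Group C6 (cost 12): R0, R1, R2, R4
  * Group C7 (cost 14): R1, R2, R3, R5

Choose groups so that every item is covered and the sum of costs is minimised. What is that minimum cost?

14

C1, C4, C5 together cover every item (C1 ∪ C4 ∪ C5 = {R0, R1, R2, R3, R4, R5, R6}); total cost 3 + 3 + 8 = 14.
No covering selection has total cost below 14.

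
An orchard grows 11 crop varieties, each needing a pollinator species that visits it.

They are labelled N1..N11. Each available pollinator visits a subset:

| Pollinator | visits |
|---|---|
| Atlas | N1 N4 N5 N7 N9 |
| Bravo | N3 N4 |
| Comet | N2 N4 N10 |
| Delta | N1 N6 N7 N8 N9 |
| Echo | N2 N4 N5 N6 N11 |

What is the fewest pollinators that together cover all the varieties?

Bravo and Comet and Delta and Echo together: Bravo ∪ Comet ∪ Delta ∪ Echo = {N1, N2, N3, N4, N5, N6, N7, N8, N9, N10, N11} — every variety is covered.
No 3 of the 5 pollinators cover everything (all 10 combinations miss at least one variety), so 4 is optimal.

4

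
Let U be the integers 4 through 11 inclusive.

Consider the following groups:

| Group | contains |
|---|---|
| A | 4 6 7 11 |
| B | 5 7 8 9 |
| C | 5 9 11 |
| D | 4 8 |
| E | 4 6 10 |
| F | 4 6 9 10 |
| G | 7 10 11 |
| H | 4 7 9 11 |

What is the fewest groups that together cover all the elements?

Take {B, F, G}. Their union is {4, 5, 6, 7, 8, 9, 10, 11}, which is all 8 elements.
No 2 of the 8 groups cover everything (all 28 combinations miss at least one element), so 3 is optimal.

3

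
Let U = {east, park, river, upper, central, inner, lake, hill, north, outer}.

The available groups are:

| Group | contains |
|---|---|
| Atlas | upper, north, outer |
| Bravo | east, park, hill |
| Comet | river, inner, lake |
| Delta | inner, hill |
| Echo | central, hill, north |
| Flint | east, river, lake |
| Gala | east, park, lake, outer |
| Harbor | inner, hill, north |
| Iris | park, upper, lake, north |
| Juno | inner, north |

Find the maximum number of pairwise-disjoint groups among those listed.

Atlas, Bravo, Comet are pairwise disjoint (Atlas={upper,north,outer}; Bravo={east,park,hill}; Comet={river,inner,lake}).
Every remaining group overlaps one of these, and no 4 of the listed groups are pairwise disjoint, so 3 is the maximum.

3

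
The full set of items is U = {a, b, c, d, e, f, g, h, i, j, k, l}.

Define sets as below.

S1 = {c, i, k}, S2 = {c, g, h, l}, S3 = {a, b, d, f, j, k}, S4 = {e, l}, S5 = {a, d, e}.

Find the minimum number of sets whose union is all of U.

4

S1, S2, S3, and S4 cover everything between them: the union {a, b, c, d, e, f, g, h, i, j, k, l} is all of U.
No 3 of the 5 sets cover everything (all 10 combinations miss at least one item), so 4 is optimal.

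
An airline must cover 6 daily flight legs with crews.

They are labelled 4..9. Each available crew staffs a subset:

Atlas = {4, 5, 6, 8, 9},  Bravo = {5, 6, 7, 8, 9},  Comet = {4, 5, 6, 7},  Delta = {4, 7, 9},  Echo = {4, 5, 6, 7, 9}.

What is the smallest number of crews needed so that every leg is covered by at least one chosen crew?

2

Take {Atlas, Delta}. Their union is {4, 5, 6, 7, 8, 9}, which is all 6 legs.
No single crew has all 6 legs (the largest, Atlas, has 5), so 2 is optimal.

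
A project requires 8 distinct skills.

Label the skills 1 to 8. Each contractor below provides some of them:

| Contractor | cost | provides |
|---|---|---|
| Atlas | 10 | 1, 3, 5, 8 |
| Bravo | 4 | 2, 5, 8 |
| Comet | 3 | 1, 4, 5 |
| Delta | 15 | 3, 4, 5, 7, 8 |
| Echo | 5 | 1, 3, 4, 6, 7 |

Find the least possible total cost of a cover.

9

Bravo, Echo together cover every skill (Bravo ∪ Echo = {1, 2, 3, 4, 5, 6, 7, 8}); total cost 4 + 5 = 9.
The greedy pick Comet, Echo, Bravo costs 12; no covering selection beats 9.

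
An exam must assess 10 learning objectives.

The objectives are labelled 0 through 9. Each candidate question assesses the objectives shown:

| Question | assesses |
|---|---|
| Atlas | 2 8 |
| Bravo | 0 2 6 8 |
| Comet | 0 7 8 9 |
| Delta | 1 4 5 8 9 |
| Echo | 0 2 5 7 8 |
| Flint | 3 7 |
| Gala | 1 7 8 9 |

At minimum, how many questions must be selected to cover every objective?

3

Take {Bravo, Delta, Flint}. Their union is {0, 1, 2, 3, 4, 5, 6, 7, 8, 9}, which is all 10 objectives.
Only Flint contains 3, so Flint is forced; the remaining 8 objectives need at least 2 more questions (each remaining question adds at most 5) — so at least 3 questions are needed, and 3 is optimal.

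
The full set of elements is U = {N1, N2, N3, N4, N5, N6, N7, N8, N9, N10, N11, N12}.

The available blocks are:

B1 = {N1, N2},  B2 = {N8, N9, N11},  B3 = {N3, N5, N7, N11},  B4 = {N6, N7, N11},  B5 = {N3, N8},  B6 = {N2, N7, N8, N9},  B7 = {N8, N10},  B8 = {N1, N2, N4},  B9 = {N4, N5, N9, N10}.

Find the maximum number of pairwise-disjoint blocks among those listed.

B1, B4, B5, B9 are pairwise disjoint (B1={N1,N2}; B4={N6,N7,N11}; B5={N3,N8}; B9={N4,N5,N9,N10}).
Every remaining block overlaps one of these, and no 5 of the listed blocks are pairwise disjoint, so 4 is the maximum.

4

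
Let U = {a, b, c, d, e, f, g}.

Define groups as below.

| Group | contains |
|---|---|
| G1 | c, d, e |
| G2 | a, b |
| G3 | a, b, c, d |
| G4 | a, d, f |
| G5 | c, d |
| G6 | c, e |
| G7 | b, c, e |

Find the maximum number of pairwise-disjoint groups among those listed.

G4, G7 are pairwise disjoint (G4={a,d,f}; G7={b,c,e}).
Every remaining group overlaps one of these, and no 3 of the listed groups are pairwise disjoint, so 2 is the maximum.

2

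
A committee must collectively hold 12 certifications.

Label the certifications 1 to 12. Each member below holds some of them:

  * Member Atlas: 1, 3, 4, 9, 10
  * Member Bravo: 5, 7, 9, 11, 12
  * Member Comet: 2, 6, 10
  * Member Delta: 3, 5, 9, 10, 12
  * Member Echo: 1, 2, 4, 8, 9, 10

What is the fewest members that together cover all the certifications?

4

Atlas and Bravo and Comet and Echo together: Atlas ∪ Bravo ∪ Comet ∪ Echo = {1, 2, 3, 4, 5, 6, 7, 8, 9, 10, 11, 12} — every certification is covered.
No 3 of the 5 members cover everything (all 10 combinations miss at least one certification), so 4 is optimal.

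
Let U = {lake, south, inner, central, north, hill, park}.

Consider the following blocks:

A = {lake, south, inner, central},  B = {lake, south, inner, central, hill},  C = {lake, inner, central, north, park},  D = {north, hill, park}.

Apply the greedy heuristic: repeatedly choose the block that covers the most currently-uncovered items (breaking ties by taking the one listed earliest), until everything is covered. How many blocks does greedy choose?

Greedy: pick B (covers 5 new) → pick C (covers 2 new). Total picks: 2.

2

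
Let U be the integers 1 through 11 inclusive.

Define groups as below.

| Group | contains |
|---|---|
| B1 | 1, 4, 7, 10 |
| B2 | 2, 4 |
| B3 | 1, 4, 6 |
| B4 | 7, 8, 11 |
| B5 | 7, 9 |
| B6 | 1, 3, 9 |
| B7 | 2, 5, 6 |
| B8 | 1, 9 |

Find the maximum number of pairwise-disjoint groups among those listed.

3

B4, B7, B8 are pairwise disjoint (B4={7,8,11}; B7={2,5,6}; B8={1,9}).
Every remaining group overlaps one of these, and no 4 of the listed groups are pairwise disjoint, so 3 is the maximum.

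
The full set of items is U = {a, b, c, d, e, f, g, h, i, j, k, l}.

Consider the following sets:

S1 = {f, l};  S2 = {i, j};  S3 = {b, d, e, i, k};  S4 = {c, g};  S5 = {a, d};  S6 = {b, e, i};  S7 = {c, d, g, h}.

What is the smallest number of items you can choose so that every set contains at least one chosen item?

4

T = {d, g, i, l} meets every set (each contains at least one member of T), and |T| = 4.
The sets S1, S4, S5, S6 are pairwise disjoint, so any hitting set needs a separate item for each — at least 4. Hence 4 is optimal.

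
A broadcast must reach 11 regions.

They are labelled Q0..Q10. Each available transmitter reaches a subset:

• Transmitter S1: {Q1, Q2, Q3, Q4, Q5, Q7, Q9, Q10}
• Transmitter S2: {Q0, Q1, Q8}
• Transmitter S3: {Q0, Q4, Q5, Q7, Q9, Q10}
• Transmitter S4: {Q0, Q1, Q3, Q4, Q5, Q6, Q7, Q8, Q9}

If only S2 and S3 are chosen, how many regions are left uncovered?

3

Union of S2, S3 = {Q0, Q1, Q4, Q5, Q7, Q8, Q9, Q10}.
Not covered: Q2, Q3, Q6 — 3 regions.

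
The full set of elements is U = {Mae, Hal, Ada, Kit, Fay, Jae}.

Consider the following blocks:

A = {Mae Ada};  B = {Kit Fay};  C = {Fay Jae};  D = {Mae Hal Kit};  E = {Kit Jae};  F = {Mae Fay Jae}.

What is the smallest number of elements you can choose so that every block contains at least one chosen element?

3

H = {Ada, Kit, Fay} meets every block (each contains at least one member of H), and |H| = 3.
No choice of 2 elements meets every block, so 3 is the minimum.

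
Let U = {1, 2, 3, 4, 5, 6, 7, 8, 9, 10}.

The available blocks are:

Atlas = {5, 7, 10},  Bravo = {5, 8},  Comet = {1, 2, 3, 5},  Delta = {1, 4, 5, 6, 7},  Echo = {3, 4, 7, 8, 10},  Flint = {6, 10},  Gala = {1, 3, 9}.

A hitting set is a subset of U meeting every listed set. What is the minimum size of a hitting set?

3

Take H = {3, 5, 10}. Each listed block contains at least one of these, so H is a hitting set of size 3.
The blocks Bravo, Flint, Gala are pairwise disjoint, so any hitting set needs a separate item for each — at least 3. Hence 3 is optimal.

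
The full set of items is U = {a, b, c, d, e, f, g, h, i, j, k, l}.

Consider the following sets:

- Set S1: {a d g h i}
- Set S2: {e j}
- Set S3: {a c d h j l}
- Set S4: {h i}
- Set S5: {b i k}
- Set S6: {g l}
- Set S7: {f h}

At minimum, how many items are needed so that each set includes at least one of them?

4

T = {e, g, h, k} meets every set (each contains at least one member of T), and |T| = 4.
The sets S2, S5, S6, S7 are pairwise disjoint, so any hitting set needs a separate item for each — at least 4. Hence 4 is optimal.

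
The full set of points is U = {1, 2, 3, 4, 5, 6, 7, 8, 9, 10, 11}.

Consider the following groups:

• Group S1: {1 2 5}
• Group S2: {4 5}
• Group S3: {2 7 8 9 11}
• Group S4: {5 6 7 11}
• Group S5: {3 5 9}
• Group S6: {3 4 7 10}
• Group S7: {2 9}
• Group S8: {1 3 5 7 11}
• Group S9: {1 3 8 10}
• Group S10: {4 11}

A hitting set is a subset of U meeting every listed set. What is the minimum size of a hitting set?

Take H = {2, 3, 5, 11}. Each listed group contains at least one of these, so H is a hitting set of size 4.
No choice of 3 points meets every group, so 4 is the minimum.

4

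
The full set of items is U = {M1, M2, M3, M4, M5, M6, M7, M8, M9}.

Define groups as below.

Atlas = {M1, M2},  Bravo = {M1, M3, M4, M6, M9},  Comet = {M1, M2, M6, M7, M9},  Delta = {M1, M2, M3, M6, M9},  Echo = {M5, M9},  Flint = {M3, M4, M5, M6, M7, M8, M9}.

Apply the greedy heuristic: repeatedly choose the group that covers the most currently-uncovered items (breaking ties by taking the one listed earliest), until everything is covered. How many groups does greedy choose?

Greedy: pick Flint (covers 7 new) → pick Atlas (covers 2 new). Total picks: 2.

2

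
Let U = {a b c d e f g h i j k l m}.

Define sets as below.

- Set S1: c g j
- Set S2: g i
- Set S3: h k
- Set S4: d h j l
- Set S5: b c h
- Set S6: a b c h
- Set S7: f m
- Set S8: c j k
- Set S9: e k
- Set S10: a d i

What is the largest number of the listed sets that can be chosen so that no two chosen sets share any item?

4

S1, S7, S9, S10 are pairwise disjoint (S1={c,g,j}; S7={f,m}; S9={e,k}; S10={a,d,i}).
Every remaining set overlaps one of these, and no 5 of the listed sets are pairwise disjoint, so 4 is the maximum.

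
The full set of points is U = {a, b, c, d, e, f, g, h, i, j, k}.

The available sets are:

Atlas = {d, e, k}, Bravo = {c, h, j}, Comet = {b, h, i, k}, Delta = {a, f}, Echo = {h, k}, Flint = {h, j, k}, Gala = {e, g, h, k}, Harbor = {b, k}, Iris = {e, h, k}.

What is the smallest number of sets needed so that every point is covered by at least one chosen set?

Atlas, Bravo, Comet, Delta, and Gala cover everything between them: the union {a, b, c, d, e, f, g, h, i, j, k} is all of U.
Only Gala contains g, so Gala is forced; the remaining 7 points need at least 4 more sets (each remaining set adds at most 2) — so at least 5 sets are needed, and 5 is optimal.

5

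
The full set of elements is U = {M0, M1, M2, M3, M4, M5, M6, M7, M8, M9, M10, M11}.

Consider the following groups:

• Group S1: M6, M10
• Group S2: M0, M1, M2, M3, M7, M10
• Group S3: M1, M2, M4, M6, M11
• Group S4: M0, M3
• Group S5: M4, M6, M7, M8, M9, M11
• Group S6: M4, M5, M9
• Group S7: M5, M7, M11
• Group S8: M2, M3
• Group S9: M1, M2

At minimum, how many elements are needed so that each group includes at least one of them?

4

H = {M0, M2, M5, M6} meets every group (each contains at least one member of H), and |H| = 4.
The groups S1, S4, S6, S9 are pairwise disjoint, so any hitting set needs a separate element for each — at least 4. Hence 4 is optimal.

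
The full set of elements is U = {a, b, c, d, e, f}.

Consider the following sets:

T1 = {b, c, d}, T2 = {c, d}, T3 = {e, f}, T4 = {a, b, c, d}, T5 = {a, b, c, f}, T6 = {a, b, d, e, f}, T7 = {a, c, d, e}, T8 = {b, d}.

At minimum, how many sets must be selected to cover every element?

2

T6 and T7 together: T6 ∪ T7 = {a, b, c, d, e, f} — every element is covered.
No single set has all 6 elements (the largest, T6, has 5), so 2 is optimal.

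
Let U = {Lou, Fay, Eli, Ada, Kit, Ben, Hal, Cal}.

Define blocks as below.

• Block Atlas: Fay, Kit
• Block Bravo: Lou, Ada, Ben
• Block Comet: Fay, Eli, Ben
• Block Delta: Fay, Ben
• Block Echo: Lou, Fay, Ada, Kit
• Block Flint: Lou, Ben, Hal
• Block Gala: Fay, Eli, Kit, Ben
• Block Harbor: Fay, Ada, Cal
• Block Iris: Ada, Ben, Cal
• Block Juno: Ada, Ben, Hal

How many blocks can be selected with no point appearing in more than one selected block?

Flint, Harbor are pairwise disjoint (Flint={Lou,Ben,Hal}; Harbor={Fay,Ada,Cal}).
Every remaining block overlaps one of these, and no 3 of the listed blocks are pairwise disjoint, so 2 is the maximum.

2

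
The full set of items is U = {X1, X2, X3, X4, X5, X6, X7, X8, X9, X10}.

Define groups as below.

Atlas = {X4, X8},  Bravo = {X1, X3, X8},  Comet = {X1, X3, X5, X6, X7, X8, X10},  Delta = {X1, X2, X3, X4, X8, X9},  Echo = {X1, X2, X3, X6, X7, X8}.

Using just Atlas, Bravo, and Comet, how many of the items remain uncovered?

Union of Atlas, Bravo, Comet = {X1, X3, X4, X5, X6, X7, X8, X10}.
Not covered: X2, X9 — 2 items.

2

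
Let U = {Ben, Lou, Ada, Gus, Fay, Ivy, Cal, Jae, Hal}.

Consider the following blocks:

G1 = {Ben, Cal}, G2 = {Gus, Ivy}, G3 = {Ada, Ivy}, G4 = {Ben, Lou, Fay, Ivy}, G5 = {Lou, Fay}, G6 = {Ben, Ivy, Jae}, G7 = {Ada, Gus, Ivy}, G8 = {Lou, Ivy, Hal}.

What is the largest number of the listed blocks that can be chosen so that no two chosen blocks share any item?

G1, G5, G7 are pairwise disjoint (G1={Ben,Cal}; G5={Lou,Fay}; G7={Ada,Gus,Ivy}).
Every remaining block overlaps one of these, and no 4 of the listed blocks are pairwise disjoint, so 3 is the maximum.

3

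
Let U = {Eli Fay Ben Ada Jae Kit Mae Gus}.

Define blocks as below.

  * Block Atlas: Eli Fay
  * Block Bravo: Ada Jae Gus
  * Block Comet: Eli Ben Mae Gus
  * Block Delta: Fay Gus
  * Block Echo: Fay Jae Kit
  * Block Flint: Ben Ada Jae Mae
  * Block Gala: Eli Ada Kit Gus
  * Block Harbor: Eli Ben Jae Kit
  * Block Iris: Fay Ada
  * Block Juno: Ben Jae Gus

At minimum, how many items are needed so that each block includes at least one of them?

3

H = {Fay, Ben, Ada} meets every block (each contains at least one member of H), and |H| = 3.
No choice of 2 items meets every block, so 3 is the minimum.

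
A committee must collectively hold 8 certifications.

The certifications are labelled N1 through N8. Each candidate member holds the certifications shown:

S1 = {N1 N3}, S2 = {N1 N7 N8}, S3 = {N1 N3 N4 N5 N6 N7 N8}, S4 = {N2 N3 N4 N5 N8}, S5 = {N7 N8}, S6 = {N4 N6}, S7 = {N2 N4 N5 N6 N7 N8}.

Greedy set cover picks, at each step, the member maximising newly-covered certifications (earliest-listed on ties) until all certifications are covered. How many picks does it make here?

Greedy: pick S3 (covers 7 new) → pick S4 (covers 1 new). Total picks: 2.

2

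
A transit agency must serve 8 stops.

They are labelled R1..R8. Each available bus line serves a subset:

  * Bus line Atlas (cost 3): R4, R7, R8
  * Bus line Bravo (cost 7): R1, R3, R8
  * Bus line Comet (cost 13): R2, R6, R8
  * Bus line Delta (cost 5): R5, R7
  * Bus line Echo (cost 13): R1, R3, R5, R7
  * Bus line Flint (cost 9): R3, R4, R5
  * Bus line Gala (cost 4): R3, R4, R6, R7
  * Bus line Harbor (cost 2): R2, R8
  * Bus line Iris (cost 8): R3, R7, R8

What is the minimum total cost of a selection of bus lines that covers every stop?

Bravo, Delta, Gala, Harbor together cover every stop (Bravo ∪ Delta ∪ Gala ∪ Harbor = {R1, R2, R3, R4, R5, R6, R7, R8}); total cost 7 + 5 + 4 + 2 = 18.
The greedy pick Atlas, Gala, Harbor, Delta, Bravo costs 21; no covering selection beats 18.

18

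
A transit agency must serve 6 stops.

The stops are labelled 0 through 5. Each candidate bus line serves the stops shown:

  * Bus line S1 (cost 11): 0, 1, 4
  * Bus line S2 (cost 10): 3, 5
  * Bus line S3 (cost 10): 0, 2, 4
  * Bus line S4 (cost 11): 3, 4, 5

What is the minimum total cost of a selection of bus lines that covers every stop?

31

S1, S2, S3 together cover every stop (S1 ∪ S2 ∪ S3 = {0, 1, 2, 3, 4, 5}); total cost 11 + 10 + 10 = 31.
No covering selection has total cost below 31.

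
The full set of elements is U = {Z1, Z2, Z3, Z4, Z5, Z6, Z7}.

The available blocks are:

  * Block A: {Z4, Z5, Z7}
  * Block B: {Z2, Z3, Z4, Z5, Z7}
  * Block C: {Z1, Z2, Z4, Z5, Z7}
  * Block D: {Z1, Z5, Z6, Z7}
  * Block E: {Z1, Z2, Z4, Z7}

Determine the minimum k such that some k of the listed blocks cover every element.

B and D together: B ∪ D = {Z1, Z2, Z3, Z4, Z5, Z6, Z7} — every element is covered.
No single block has all 7 elements (the largest, B, has 5), so 2 is optimal.

2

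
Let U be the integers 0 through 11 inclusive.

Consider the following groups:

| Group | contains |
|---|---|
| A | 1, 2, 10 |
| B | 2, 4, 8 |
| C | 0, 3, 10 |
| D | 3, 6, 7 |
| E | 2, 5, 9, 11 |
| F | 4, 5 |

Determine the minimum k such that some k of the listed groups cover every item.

5

A, B, C, D, and E cover everything between them: the union {0, 1, 2, 3, 4, 5, 6, 7, 8, 9, 10, 11} is all of U.
No 4 of the 6 groups cover everything (all 15 combinations miss at least one item), so 5 is optimal.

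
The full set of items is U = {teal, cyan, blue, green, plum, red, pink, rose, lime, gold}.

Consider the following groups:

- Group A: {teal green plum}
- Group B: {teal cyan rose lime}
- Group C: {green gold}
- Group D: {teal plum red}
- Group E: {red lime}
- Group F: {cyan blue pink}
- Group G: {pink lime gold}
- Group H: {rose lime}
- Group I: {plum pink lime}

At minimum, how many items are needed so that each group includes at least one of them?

4

T = {green, red, pink, rose} meets every group (each contains at least one member of T), and |T| = 4.
The groups C, D, F, H are pairwise disjoint, so any hitting set needs a separate item for each — at least 4. Hence 4 is optimal.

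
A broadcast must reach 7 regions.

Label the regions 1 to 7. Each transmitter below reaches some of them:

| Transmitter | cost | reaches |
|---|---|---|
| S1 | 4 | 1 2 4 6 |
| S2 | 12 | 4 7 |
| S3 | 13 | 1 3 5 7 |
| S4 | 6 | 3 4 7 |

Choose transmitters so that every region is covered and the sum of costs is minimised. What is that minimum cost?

S1, S3 together cover every region (S1 ∪ S3 = {1, 2, 3, 4, 5, 6, 7}); total cost 4 + 13 = 17.
The greedy pick S1, S4, S3 costs 23; no covering selection beats 17.

17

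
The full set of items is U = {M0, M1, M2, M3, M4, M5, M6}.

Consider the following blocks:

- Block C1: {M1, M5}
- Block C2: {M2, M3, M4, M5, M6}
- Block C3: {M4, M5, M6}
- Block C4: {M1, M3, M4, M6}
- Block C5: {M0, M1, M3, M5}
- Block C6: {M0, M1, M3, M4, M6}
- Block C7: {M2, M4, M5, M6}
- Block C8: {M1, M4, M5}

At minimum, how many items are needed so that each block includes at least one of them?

2

The 2 items {M3, M5} hit every block.
No single item lies in every block, so at least 2 are needed and 2 is optimal.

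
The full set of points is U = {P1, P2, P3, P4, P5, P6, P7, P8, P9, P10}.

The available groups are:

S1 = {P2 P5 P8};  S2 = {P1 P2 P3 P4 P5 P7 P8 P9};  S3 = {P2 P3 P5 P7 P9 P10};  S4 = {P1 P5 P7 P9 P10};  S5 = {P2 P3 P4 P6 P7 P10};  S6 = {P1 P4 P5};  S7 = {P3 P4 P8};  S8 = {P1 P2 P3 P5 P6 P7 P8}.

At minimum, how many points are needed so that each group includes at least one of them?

H = {P4, P5} meets every group (each contains at least one member of H), and |H| = 2.
The groups S4, S7 are pairwise disjoint, so any hitting set needs a separate point for each — at least 2. Hence 2 is optimal.

2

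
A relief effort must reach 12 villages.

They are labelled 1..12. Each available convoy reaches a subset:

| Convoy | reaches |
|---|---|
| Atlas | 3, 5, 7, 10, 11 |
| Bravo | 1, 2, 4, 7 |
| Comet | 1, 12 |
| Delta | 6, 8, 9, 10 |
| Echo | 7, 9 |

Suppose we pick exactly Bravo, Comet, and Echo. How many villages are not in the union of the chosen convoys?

Union of Bravo, Comet, Echo = {1, 2, 4, 7, 9, 12}.
Not covered: 3, 5, 6, 8, 10, 11 — 6 villages.

6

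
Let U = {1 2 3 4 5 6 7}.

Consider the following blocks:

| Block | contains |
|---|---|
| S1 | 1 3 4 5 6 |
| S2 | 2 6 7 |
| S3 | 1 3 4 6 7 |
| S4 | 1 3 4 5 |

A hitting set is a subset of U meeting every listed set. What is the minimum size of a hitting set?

2

H = {5, 6} meets every block (each contains at least one member of H), and |H| = 2.
The blocks S2, S4 are pairwise disjoint, so any hitting set needs a separate point for each — at least 2. Hence 2 is optimal.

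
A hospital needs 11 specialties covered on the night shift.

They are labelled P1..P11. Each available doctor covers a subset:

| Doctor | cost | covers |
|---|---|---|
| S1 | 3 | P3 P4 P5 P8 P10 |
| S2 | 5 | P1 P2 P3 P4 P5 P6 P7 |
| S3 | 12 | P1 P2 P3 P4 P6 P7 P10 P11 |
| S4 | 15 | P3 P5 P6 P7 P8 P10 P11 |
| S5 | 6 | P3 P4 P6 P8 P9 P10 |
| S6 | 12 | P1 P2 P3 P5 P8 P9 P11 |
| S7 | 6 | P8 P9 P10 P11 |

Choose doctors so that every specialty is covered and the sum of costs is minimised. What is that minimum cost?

11

S2, S7 together cover every specialty (S2 ∪ S7 = {P1, P2, P3, P4, P5, P6, P7, P8, P9, P10, P11}); total cost 5 + 6 = 11.
The greedy pick S1, S2, S7 costs 14; no covering selection beats 11.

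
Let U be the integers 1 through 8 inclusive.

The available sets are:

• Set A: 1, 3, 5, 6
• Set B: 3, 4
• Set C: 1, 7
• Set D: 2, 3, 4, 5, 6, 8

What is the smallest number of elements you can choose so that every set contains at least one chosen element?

H = {1, 3} meets every set (each contains at least one member of H), and |H| = 2.
The sets B, C are pairwise disjoint, so any hitting set needs a separate element for each — at least 2. Hence 2 is optimal.

2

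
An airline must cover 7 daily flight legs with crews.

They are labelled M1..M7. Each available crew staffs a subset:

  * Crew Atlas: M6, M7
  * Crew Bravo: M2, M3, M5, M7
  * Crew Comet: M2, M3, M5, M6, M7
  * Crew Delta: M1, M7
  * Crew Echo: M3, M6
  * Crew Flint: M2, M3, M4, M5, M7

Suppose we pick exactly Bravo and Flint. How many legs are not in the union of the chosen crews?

Union of Bravo, Flint = {M2, M3, M4, M5, M7}.
Not covered: M1, M6 — 2 legs.

2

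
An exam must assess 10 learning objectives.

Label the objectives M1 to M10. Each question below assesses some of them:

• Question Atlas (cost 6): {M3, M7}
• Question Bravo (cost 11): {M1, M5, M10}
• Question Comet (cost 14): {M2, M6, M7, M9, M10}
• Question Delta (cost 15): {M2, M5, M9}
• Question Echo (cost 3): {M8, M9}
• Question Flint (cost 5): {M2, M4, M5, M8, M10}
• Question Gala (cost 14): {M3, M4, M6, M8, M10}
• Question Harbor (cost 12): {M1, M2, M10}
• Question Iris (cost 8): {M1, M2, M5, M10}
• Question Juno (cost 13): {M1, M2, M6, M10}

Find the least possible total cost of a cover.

27

Atlas, Echo, Flint, Juno together cover every objective (Atlas ∪ Echo ∪ Flint ∪ Juno = {M1, M2, M3, M4, M5, M6, M7, M8, M9, M10}); total cost 6 + 3 + 5 + 13 = 27.
No covering selection has total cost below 27.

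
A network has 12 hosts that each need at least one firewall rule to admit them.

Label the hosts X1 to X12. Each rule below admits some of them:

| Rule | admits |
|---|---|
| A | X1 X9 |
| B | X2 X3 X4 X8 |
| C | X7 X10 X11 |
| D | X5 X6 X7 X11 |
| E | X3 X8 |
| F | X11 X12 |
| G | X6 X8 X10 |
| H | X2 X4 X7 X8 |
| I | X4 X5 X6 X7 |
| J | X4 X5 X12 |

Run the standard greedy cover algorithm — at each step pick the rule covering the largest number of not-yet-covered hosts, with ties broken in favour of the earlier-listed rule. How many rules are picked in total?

5

Greedy: pick B (covers 4 new) → pick D (covers 4 new) → pick A (covers 2 new) → pick C (covers 1 new) → pick F (covers 1 new). Total picks: 5.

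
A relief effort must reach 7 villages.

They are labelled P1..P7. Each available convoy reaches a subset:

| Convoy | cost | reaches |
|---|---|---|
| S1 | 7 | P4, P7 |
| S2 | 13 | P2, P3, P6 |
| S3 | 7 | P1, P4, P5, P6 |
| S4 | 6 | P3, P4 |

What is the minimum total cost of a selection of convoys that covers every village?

27

S1, S2, S3 together cover every village (S1 ∪ S2 ∪ S3 = {P1, P2, P3, P4, P5, P6, P7}); total cost 7 + 13 + 7 = 27.
The greedy pick S3, S4, S1, S2 costs 33; no covering selection beats 27.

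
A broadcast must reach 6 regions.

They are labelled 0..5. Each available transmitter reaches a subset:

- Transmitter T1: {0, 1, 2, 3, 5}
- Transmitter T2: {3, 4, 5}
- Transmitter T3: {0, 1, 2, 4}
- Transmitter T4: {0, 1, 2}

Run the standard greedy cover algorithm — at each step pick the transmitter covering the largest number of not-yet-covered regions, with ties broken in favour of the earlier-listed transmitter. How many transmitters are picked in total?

Greedy: pick T1 (covers 5 new) → pick T2 (covers 1 new). Total picks: 2.

2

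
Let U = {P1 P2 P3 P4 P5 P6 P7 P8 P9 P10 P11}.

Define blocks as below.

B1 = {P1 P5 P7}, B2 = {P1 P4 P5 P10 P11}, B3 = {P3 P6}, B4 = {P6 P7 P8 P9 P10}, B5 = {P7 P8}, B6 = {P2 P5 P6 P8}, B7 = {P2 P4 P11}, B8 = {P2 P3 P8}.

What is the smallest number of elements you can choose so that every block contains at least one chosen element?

H = {P1, P4, P6, P8} meets every block (each contains at least one member of H), and |H| = 4.
No choice of 3 elements meets every block, so 4 is the minimum.

4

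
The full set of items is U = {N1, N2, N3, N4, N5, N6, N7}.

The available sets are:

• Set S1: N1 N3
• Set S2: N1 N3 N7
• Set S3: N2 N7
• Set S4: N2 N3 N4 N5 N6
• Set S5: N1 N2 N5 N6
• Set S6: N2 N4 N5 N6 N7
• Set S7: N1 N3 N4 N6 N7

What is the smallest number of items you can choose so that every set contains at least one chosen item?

2

The 2 items {N1, N2} hit every set.
The sets S1, S6 are pairwise disjoint, so any hitting set needs a separate item for each — at least 2. Hence 2 is optimal.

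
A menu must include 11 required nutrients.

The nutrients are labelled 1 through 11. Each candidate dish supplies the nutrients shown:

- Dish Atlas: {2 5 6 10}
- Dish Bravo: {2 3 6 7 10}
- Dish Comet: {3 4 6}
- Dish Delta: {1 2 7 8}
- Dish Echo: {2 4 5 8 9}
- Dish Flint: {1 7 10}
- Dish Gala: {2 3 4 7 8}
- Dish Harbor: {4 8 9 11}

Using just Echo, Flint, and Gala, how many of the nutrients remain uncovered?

Union of Echo, Flint, Gala = {1, 2, 3, 4, 5, 7, 8, 9, 10}.
Not covered: 6, 11 — 2 nutrients.

2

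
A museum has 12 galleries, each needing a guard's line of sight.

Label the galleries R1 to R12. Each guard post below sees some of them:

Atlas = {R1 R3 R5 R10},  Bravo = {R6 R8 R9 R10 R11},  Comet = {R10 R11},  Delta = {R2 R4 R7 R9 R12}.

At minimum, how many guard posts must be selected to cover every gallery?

3

Atlas and Bravo and Delta together: Atlas ∪ Bravo ∪ Delta = {R1, R2, R3, R4, R5, R6, R7, R8, R9, R10, R11, R12} — every gallery is covered.
Each guard post has at most 5 galleries, and 2·5 = 10 < 12 — so at least 3 guard posts are needed, and 3 is optimal.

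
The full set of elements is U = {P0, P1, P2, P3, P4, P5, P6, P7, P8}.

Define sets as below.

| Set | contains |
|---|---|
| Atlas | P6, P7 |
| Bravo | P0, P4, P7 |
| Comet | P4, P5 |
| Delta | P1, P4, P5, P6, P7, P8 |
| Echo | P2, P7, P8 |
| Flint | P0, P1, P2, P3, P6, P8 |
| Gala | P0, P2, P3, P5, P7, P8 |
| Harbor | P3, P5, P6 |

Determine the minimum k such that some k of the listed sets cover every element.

2

Delta and Gala cover everything between them: the union {P0, P1, P2, P3, P4, P5, P6, P7, P8} is all of U.
No single set has all 9 elements (the largest, Delta, has 6), so 2 is optimal.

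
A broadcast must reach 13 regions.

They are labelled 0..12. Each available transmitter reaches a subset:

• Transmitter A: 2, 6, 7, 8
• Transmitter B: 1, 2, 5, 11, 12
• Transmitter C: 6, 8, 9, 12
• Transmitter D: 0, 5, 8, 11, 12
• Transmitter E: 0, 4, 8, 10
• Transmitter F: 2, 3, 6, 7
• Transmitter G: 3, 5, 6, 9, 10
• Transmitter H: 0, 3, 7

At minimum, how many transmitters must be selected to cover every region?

B and E and F and G together: B ∪ E ∪ F ∪ G = {0, 1, 2, 3, 4, 5, 6, 7, 8, 9, 10, 11, 12} — every region is covered.
No 3 of the 8 transmitters cover everything (all 56 combinations miss at least one region), so 4 is optimal.

4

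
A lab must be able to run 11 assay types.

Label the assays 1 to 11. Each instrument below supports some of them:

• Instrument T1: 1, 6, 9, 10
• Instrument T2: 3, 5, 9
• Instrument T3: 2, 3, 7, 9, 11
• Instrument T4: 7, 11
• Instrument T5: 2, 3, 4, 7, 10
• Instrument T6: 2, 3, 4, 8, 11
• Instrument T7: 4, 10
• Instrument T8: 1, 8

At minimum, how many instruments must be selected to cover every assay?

4

T1 and T2 and T3 and T6 together: T1 ∪ T2 ∪ T3 ∪ T6 = {1, 2, 3, 4, 5, 6, 7, 8, 9, 10, 11} — every assay is covered.
No 3 of the 8 instruments cover everything (all 56 combinations miss at least one assay), so 4 is optimal.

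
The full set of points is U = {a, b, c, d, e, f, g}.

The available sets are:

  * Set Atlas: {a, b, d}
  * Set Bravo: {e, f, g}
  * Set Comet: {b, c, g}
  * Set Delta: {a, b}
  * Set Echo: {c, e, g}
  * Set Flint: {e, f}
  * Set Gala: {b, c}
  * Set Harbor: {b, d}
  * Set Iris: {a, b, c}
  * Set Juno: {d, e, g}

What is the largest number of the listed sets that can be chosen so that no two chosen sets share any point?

2

Atlas, Bravo are pairwise disjoint (Atlas={a,b,d}; Bravo={e,f,g}).
Every remaining set overlaps one of these, and no 3 of the listed sets are pairwise disjoint, so 2 is the maximum.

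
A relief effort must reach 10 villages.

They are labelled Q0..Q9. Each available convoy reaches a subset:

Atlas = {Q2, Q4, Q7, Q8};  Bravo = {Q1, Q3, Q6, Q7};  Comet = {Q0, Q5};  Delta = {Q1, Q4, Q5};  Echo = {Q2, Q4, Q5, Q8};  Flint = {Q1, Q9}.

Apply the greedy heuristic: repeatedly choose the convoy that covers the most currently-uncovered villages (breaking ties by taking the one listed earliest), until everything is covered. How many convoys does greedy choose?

4

Greedy: pick Atlas (covers 4 new) → pick Bravo (covers 3 new) → pick Comet (covers 2 new) → pick Flint (covers 1 new). Total picks: 4.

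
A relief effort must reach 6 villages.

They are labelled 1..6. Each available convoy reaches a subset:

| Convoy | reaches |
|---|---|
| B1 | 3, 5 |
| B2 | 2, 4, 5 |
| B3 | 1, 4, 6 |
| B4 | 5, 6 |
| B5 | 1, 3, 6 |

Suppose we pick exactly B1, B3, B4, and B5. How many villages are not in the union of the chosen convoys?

1

Union of B1, B3, B4, B5 = {1, 3, 4, 5, 6}.
Not covered: 2 — 1 village.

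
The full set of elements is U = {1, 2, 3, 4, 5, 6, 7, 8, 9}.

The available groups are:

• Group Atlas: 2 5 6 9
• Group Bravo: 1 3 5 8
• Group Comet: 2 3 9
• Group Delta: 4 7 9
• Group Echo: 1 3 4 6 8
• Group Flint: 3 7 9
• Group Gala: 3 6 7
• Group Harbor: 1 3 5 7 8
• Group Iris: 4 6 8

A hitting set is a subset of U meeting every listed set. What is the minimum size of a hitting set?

3

H = {3, 4, 9} meets every group (each contains at least one member of H), and |H| = 3.
No choice of 2 elements meets every group, so 3 is the minimum.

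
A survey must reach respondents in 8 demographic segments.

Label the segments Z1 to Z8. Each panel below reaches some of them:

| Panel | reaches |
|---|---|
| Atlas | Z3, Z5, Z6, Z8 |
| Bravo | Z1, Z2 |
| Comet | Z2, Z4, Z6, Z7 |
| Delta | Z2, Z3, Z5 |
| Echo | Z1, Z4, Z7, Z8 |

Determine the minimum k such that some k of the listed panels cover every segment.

Take {Comet, Delta, Echo}. Their union is {Z1, Z2, Z3, Z4, Z5, Z6, Z7, Z8}, which is all 8 segments.
No 2 of the 5 panels cover everything (all 10 combinations miss at least one segment), so 3 is optimal.

3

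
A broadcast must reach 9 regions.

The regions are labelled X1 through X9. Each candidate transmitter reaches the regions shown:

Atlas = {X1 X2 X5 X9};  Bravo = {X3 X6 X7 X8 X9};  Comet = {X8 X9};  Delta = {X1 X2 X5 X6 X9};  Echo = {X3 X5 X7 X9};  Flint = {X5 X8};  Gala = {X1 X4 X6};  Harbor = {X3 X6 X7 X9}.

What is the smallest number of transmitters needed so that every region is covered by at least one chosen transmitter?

Bravo and Delta and Gala together: Bravo ∪ Delta ∪ Gala = {X1, X2, X3, X4, X5, X6, X7, X8, X9} — every region is covered.
Only Gala contains X4, so Gala is forced; the remaining 6 regions need at least 2 more transmitters (each remaining transmitter adds at most 4) — so at least 3 transmitters are needed, and 3 is optimal.

3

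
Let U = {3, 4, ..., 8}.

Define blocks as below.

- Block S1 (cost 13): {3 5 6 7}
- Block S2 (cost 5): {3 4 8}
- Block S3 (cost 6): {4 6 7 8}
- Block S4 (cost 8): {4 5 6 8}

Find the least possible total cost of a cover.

18

S1, S2 together cover every element (S1 ∪ S2 = {3, 4, 5, 6, 7, 8}); total cost 13 + 5 = 18.
The greedy pick S3, S2, S4 costs 19; no covering selection beats 18.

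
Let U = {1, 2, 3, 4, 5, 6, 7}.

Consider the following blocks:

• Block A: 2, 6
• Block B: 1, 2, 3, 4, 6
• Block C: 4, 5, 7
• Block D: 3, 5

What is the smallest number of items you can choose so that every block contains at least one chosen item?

Take H = {2, 5}. Each listed block contains at least one of these, so H is a hitting set of size 2.
The blocks A, C are pairwise disjoint, so any hitting set needs a separate item for each — at least 2. Hence 2 is optimal.

2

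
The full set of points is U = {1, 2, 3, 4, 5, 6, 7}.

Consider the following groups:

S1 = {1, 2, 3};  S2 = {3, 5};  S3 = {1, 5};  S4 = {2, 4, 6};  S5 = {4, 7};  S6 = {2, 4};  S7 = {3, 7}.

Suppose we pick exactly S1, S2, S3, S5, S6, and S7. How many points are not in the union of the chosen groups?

Union of S1, S2, S3, S5, S6, S7 = {1, 2, 3, 4, 5, 7}.
Not covered: 6 — 1 point.

1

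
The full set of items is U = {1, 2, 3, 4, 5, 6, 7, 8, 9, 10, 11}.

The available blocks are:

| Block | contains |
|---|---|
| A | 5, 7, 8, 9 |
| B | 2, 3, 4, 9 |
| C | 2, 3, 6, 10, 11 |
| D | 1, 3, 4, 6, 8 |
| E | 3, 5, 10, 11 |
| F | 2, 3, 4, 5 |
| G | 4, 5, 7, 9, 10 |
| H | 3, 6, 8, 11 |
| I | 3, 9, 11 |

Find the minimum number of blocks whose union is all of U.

A, C, and D cover everything between them: the union {1, 2, 3, 4, 5, 6, 7, 8, 9, 10, 11} is all of U.
Each block has at most 5 items, and 2·5 = 10 < 11 — so at least 3 blocks are needed, and 3 is optimal.

3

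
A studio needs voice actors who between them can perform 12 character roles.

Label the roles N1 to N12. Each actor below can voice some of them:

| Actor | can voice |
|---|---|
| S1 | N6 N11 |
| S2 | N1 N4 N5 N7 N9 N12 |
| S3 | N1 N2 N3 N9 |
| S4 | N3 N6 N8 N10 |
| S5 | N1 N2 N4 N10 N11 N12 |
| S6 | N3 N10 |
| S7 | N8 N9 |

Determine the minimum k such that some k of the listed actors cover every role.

S2 and S4 and S5 together: S2 ∪ S4 ∪ S5 = {N1, N2, N3, N4, N5, N6, N7, N8, N9, N10, N11, N12} — every role is covered.
Only S2 contains N5, so S2 is forced; the remaining 6 roles need at least 2 more actors (each remaining actor adds at most 4) — so at least 3 actors are needed, and 3 is optimal.

3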